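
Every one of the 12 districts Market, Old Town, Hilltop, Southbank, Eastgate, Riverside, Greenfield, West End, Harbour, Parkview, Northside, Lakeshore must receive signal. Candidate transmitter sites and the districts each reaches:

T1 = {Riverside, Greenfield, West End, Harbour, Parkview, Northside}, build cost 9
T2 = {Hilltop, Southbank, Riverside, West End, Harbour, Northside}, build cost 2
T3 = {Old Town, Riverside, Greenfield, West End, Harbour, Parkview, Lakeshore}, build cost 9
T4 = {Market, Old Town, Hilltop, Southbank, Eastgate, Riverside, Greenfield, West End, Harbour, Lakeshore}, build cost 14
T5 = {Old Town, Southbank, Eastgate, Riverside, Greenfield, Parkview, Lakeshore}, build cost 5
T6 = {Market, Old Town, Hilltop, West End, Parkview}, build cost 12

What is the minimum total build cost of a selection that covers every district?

19

T2, T5, T6 cover every district at build cost 2 + 5 + 12 = 19.
Any cover uses at least 2 transmitter sites; among all covering selections none totals below 19.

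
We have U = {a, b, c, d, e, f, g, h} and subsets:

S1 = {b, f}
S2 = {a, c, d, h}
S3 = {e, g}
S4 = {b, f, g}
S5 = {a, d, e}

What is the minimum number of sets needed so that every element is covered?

3

S1, S2, S3 together cover {a, b, c, d, e, f, g, h} — every element.
No 2 of the 5 sets cover everything (all 10 pairs fall short), so 3 is minimum.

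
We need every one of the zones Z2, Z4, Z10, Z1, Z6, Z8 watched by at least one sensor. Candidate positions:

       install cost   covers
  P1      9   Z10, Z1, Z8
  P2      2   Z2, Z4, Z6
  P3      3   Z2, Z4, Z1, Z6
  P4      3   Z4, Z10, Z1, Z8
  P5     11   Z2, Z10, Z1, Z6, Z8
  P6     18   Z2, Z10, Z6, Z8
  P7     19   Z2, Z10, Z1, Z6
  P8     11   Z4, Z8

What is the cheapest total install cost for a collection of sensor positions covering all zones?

5

P2, P4 cover every zone at install cost 2 + 3 = 5.
Any cover uses at least 2 sensor positions; among all covering selections none totals below 5.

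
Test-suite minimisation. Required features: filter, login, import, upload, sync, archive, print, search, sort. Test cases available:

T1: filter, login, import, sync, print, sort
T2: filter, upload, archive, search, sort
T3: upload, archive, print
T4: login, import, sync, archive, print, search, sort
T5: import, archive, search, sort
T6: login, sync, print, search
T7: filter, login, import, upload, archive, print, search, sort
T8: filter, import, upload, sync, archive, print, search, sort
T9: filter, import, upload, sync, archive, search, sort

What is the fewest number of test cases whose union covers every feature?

T1, T2 together cover {filter, login, import, upload, sync, archive, print, search, sort} — every feature.
No single test case contains all 9 features, so 2 is optimal.

2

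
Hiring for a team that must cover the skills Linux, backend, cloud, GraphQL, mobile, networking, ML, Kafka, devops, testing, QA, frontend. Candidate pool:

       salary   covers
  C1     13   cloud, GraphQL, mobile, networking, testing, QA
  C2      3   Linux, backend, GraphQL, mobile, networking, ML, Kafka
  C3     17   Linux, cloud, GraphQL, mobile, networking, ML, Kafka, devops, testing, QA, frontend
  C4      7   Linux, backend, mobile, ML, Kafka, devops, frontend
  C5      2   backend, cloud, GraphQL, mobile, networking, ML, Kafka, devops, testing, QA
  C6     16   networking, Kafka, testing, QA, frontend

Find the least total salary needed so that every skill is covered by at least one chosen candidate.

9

C4, C5 cover every skill at salary 7 + 2 = 9.
Any cover uses at least 2 candidates; among all covering selections none totals below 9.
Greedy by coverage-per-salary would pick C5, C2, C4 for 12 — worse than the optimum 9.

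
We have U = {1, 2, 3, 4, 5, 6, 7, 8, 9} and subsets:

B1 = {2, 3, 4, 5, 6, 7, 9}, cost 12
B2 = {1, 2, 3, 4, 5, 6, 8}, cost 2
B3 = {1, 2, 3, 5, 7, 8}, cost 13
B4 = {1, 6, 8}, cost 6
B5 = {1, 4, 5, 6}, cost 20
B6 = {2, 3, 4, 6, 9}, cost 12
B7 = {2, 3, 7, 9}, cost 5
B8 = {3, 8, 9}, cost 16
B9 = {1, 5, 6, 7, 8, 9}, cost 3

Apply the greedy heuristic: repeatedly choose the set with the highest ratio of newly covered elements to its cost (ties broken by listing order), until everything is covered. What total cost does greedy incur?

5

Pick 1: B2 adds 7 new (1, 2, 3, 4, 5, 6, 8) at cost 2 (ratio 7/2).
Pick 2: B9 adds 2 new (7, 9) at cost 3 (ratio 2/3).
Greedy total cost: 2 + 3 = 5.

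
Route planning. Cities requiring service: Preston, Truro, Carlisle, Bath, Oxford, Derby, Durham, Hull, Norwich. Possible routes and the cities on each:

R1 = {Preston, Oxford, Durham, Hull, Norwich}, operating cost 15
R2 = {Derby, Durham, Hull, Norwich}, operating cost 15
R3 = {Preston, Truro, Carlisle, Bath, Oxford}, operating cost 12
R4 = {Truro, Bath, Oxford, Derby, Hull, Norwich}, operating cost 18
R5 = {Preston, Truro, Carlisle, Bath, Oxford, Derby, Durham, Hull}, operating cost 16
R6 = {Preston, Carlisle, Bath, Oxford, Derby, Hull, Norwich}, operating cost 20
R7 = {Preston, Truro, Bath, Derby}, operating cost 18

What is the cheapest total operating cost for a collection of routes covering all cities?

27

R2, R3 cover every city at operating cost 15 + 12 = 27.
Any cover uses at least 2 routes; among all covering selections none totals below 27.
Greedy by coverage-per-operating cost would pick R5, R1 for 31 — worse than the optimum 27.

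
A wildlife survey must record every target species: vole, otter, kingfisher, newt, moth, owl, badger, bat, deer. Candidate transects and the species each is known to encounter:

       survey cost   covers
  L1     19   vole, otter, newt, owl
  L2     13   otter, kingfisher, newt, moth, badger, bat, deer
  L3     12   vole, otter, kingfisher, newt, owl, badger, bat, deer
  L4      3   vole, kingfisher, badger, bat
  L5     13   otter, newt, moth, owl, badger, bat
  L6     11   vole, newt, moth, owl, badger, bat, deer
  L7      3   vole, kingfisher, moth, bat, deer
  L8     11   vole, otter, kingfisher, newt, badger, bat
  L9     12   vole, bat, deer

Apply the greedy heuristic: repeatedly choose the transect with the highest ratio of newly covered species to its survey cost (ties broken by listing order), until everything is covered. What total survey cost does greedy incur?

Pick 1: L7 adds 5 new (vole, kingfisher, moth, bat, deer) at survey cost 3 (ratio 5/3).
Pick 2: L3 adds 4 new (otter, newt, owl, badger) at survey cost 12 (ratio 4/12).
Greedy total survey cost: 3 + 12 = 15.

15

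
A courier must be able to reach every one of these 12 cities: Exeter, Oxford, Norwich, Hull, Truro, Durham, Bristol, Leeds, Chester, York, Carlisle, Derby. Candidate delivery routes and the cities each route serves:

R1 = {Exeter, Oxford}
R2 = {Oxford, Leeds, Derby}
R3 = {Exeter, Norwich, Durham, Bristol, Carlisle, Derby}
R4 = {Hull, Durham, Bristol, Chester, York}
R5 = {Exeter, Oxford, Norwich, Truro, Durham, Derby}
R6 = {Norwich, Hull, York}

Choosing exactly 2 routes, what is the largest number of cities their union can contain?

Choosing R4, R5 covers {Exeter, Oxford, Norwich, Hull, Truro, Durham, Bristol, Chester, York, Derby} — 10 cities.
No choice of 2 routes does better; here Leeds, Carlisle are left uncovered.

10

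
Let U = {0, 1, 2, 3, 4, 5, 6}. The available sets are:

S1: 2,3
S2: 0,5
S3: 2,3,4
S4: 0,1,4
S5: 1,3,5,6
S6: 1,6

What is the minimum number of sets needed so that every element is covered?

S1, S4, S5 together cover {0, 1, 2, 3, 4, 5, 6} — every element.
No 2 of the 6 sets cover everything (all 15 pairs fall short), so 3 is minimum.

3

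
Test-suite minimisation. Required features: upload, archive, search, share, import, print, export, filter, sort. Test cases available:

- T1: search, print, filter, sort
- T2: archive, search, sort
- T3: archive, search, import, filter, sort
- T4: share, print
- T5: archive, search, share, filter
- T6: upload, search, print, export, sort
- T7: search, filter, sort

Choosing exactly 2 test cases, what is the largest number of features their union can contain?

Choosing T3, T6 covers {upload, archive, search, import, print, export, filter, sort} — 8 features.
No choice of 2 test cases does better; here share is left uncovered.

8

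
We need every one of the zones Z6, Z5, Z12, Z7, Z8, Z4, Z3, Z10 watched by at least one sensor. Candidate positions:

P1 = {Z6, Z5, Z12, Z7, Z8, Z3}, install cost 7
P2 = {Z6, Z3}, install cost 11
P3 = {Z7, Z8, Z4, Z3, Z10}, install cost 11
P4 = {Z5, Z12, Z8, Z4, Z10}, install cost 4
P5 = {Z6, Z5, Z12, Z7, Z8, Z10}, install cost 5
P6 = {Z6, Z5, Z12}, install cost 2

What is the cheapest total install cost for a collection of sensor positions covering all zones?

P1, P4 cover every zone at install cost 7 + 4 = 11.
Any cover uses at least 2 sensor positions; among all covering selections none totals below 11.

11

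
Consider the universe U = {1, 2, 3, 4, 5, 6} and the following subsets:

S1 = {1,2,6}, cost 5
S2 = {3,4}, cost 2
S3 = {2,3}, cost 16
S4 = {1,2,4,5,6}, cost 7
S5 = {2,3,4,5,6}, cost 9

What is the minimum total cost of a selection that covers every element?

9

S2, S4 cover every element at cost 2 + 7 = 9.
Any cover uses at least 2 sets; among all covering selections none totals below 9.
Greedy by coverage-per-cost would pick S2, S1, S4 for 14 — worse than the optimum 9.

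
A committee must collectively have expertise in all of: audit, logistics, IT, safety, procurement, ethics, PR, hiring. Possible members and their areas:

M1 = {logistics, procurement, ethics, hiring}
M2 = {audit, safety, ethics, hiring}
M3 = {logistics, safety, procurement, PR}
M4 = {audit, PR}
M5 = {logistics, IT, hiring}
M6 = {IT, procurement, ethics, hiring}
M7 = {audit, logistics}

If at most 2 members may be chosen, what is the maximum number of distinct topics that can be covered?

7

Choosing M2, M3 covers {audit, logistics, safety, procurement, ethics, PR, hiring} — 7 topics.
No choice of 2 members does better; here IT is left uncovered.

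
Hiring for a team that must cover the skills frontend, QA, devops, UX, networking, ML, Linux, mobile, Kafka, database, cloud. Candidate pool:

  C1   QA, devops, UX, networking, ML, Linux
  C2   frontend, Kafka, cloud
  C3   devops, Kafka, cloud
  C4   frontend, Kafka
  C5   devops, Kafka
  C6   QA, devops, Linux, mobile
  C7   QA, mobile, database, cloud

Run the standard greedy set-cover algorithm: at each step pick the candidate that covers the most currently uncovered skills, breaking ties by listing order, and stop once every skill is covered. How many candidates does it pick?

3

Pick 1: C1 covers 6 new skills (QA, devops, UX, networking, ML, Linux).
Pick 2: C2 covers 3 new skills (frontend, Kafka, cloud).
Pick 3: C7 covers 2 new skills (mobile, database).
Greedy uses 3 candidates.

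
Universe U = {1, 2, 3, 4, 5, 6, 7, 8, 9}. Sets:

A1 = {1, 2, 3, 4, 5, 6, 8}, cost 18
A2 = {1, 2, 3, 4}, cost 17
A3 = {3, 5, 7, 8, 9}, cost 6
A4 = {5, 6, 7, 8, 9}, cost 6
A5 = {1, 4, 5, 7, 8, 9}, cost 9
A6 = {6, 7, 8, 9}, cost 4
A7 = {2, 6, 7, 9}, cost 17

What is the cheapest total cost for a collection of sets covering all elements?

A1, A6 cover every element at cost 18 + 4 = 22.
Any cover uses at least 2 sets; among all covering selections none totals below 22.
Greedy by coverage-per-cost would pick A6, A3, A5, A2 for 36 — worse than the optimum 22.

22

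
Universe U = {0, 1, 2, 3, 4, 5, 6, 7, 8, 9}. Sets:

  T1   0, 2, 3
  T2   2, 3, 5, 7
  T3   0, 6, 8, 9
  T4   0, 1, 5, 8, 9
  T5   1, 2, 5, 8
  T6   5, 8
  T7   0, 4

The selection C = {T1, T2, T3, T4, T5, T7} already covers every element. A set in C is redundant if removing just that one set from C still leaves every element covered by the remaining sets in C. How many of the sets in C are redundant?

3

Drop T1: the rest still cover every element — redundant.
Drop T2: 7 uncovered — not redundant.
Drop T3: 6 uncovered — not redundant.
Drop T4: the rest still cover every element — redundant.
Drop T5: the rest still cover every element — redundant.
Drop T7: 4 uncovered — not redundant.
3 redundant: T1, T4, T5.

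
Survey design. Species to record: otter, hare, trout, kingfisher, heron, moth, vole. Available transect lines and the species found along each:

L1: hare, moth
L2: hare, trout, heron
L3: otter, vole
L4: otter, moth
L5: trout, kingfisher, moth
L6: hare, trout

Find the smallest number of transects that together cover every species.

L2, L3, L5 together cover {otter, hare, trout, kingfisher, heron, moth, vole} — every species.
No 2 of the 6 transects cover everything (all 15 pairs fall short), so 3 is minimum.

3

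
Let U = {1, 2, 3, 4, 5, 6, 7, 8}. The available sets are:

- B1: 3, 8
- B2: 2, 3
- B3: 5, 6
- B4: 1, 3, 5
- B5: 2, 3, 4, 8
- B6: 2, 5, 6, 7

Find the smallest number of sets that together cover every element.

B4, B5, B6 together cover {1, 2, 3, 4, 5, 6, 7, 8} — every element.
No 2 of the 6 sets cover everything (all 15 pairs fall short), so 3 is minimum.

3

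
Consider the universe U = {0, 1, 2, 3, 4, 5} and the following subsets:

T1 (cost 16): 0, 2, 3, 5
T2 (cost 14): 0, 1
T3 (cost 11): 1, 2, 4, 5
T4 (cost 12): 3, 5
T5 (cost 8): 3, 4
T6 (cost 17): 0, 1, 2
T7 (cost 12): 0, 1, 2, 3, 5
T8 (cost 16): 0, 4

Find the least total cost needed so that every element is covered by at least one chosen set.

20

T5, T7 cover every element at cost 8 + 12 = 20.
Any cover uses at least 2 sets; among all covering selections none totals below 20.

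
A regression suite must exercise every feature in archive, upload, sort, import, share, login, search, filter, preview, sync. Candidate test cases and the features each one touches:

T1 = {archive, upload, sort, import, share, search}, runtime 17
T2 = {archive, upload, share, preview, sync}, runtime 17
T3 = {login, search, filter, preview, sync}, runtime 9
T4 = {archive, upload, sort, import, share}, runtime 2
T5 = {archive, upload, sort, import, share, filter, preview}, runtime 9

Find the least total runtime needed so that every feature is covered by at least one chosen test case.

11

T3, T4 cover every feature at runtime 9 + 2 = 11.
Any cover uses at least 2 test cases; among all covering selections none totals below 11.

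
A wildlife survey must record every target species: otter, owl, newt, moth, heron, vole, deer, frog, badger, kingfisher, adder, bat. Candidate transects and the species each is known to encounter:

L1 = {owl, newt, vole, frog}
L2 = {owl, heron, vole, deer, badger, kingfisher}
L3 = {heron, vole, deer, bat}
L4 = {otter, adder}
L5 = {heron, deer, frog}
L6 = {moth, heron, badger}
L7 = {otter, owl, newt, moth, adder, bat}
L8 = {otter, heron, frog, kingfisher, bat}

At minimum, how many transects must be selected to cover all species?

3

L1, L2, L7 together cover {otter, owl, newt, moth, heron, vole, deer, frog, badger, kingfisher, adder, bat} — every species.
No 2 of the 8 transects cover everything (all 28 pairs fall short), so 3 is minimum.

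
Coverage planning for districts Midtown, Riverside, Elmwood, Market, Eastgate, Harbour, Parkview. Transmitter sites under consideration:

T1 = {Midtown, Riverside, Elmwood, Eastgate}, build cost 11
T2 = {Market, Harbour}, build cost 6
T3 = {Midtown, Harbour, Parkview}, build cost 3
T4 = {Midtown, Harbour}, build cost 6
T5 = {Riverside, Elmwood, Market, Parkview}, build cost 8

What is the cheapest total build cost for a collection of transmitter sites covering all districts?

T1, T2, T3 cover every district at build cost 11 + 6 + 3 = 20.
Any cover uses at least 3 transmitter sites; among all covering selections none totals below 20.

20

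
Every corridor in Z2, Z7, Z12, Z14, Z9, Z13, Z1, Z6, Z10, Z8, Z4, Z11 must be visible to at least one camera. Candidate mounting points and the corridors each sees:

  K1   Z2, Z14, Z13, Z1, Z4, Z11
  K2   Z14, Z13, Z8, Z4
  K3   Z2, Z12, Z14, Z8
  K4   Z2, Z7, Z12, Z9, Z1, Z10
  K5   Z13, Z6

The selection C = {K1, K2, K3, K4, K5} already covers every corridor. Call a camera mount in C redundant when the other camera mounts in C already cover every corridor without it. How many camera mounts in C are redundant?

Drop K1: Z11 uncovered — not redundant.
Drop K2: the rest still cover every corridor — redundant.
Drop K3: the rest still cover every corridor — redundant.
Drop K4: Z7, Z9, Z10 uncovered — not redundant.
Drop K5: Z6 uncovered — not redundant.
2 redundant: K2, K3.

2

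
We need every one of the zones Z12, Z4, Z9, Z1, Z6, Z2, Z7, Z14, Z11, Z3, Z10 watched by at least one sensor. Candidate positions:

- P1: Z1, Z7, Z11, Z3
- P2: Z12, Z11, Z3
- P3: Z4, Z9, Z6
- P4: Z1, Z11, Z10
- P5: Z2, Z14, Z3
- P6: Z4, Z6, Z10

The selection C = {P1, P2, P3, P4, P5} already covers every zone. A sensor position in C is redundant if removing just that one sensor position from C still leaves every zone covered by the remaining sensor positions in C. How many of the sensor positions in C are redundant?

0

Drop P1: Z7 uncovered — not redundant.
Drop P2: Z12 uncovered — not redundant.
Drop P3: Z4, Z9, Z6 uncovered — not redundant.
Drop P4: Z10 uncovered — not redundant.
Drop P5: Z2, Z14 uncovered — not redundant.
None of the sensor positions in C is redundant.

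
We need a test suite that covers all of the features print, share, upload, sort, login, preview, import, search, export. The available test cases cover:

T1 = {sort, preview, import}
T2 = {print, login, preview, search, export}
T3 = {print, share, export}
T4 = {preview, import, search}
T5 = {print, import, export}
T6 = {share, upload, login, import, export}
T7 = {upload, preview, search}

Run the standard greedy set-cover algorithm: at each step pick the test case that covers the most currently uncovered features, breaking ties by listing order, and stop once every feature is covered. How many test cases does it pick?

Pick 1: T2 covers 5 new features (print, login, preview, search, export).
Pick 2: T6 covers 3 new features (share, upload, import).
Pick 3: T1 covers 1 new features (sort).
Greedy uses 3 test cases.

3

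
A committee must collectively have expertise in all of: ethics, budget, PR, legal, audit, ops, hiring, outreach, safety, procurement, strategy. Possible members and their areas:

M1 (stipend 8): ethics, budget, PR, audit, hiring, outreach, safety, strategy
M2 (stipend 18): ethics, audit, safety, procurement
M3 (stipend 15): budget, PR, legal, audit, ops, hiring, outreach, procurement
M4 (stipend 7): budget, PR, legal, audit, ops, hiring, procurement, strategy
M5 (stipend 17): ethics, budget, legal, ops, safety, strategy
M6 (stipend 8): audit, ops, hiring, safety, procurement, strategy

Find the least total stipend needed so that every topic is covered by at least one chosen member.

M1, M4 cover every topic at stipend 8 + 7 = 15.
Any cover uses at least 2 members; among all covering selections none totals below 15.

15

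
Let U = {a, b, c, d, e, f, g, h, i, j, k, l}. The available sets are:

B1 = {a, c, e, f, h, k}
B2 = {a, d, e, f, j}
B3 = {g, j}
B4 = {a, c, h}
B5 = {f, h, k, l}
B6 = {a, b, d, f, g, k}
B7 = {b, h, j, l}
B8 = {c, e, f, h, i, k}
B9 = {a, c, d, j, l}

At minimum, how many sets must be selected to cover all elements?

3

B6, B7, B8 together cover {a, b, c, d, e, f, g, h, i, j, k, l} — every element.
No 2 of the 9 sets cover everything (all 36 pairs fall short), so 3 is minimum.
Greedy (largest uncovered first) would take B1, B6, B7, B8 — 4 sets — but 3 suffice.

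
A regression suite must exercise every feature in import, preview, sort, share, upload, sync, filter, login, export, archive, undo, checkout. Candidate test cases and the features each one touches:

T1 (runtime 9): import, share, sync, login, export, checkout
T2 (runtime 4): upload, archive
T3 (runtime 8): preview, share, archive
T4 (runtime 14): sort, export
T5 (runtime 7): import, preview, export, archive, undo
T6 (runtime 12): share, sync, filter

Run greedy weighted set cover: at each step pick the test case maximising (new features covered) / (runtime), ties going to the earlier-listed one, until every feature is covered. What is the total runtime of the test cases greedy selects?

46

Pick 1: T5 adds 5 new (import, preview, export, archive, undo) at runtime 7 (ratio 5/7).
Pick 2: T1 adds 4 new (share, sync, login, checkout) at runtime 9 (ratio 4/9).
Pick 3: T2 adds 1 new (upload) at runtime 4 (ratio 1/4).
Pick 4: T6 adds 1 new (filter) at runtime 12 (ratio 1/12).
Pick 5: T4 adds 1 new (sort) at runtime 14 (ratio 1/14).
Greedy total runtime: 7 + 9 + 4 + 12 + 14 = 46.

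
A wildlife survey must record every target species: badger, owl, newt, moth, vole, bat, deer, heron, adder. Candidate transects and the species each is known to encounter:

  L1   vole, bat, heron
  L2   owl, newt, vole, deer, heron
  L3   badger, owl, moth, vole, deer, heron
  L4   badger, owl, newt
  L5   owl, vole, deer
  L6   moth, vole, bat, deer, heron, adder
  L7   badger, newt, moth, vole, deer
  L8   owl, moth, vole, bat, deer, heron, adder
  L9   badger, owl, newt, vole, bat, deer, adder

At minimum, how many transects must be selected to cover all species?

2

L3, L9 together cover {badger, owl, newt, moth, vole, bat, deer, heron, adder} — every species.
No single transect contains all 9 species, so 2 is optimal.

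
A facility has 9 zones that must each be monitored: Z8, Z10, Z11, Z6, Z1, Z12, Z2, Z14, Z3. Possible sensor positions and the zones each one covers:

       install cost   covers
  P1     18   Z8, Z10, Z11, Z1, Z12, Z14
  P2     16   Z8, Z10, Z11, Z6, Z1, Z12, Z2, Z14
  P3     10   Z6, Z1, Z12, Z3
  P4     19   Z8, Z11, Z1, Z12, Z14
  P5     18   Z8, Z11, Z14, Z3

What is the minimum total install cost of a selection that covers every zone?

P2, P3 cover every zone at install cost 16 + 10 = 26.
Any cover uses at least 2 sensor positions; among all covering selections none totals below 26.

26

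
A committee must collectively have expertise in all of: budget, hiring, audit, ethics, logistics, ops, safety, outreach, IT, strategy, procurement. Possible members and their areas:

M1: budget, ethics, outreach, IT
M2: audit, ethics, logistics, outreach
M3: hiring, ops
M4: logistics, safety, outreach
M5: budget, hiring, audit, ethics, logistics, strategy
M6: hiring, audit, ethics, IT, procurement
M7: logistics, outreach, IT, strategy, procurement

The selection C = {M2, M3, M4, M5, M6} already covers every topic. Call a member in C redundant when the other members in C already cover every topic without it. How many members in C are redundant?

1

Drop M2: the rest still cover every topic — redundant.
Drop M3: ops uncovered — not redundant.
Drop M4: safety uncovered — not redundant.
Drop M5: budget, strategy uncovered — not redundant.
Drop M6: IT, procurement uncovered — not redundant.
1 redundant: M2.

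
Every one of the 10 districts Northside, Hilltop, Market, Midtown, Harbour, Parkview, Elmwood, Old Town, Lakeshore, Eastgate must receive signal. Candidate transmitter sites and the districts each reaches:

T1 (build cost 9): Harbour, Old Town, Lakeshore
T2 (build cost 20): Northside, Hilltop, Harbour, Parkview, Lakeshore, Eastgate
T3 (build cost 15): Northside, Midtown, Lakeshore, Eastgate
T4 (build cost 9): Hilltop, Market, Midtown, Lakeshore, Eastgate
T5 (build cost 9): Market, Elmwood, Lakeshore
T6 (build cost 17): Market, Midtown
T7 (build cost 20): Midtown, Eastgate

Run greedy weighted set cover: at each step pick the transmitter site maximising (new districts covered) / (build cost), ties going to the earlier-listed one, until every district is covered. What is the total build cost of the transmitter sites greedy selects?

Pick 1: T4 adds 5 new (Hilltop, Market, Midtown, Lakeshore, Eastgate) at build cost 9 (ratio 5/9).
Pick 2: T1 adds 2 new (Harbour, Old Town) at build cost 9 (ratio 2/9).
Pick 3: T5 adds 1 new (Elmwood) at build cost 9 (ratio 1/9).
Pick 4: T2 adds 2 new (Northside, Parkview) at build cost 20 (ratio 2/20).
Greedy total build cost: 9 + 9 + 9 + 20 = 47.

47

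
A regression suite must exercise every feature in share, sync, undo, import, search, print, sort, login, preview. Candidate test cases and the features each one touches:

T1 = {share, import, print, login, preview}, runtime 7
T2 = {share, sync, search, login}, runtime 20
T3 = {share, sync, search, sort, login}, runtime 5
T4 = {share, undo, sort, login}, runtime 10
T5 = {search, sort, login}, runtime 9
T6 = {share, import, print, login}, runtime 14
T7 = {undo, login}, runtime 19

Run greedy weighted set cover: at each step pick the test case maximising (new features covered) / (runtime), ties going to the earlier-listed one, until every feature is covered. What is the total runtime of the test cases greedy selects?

Pick 1: T3 adds 5 new (share, sync, search, sort, login) at runtime 5 (ratio 5/5).
Pick 2: T1 adds 3 new (import, print, preview) at runtime 7 (ratio 3/7).
Pick 3: T4 adds 1 new (undo) at runtime 10 (ratio 1/10).
Greedy total runtime: 5 + 7 + 10 = 22.

22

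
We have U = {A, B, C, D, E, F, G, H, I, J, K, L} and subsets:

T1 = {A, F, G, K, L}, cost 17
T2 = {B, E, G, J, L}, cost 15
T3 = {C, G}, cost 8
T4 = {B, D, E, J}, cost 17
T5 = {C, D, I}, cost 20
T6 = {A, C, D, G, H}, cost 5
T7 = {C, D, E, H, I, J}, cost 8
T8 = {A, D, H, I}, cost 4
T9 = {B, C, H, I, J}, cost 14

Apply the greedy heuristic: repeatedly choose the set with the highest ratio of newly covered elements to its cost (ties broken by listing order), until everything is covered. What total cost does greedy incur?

44

Pick 1: T6 adds 5 new (A, C, D, G, H) at cost 5 (ratio 5/5).
Pick 2: T7 adds 3 new (E, I, J) at cost 8 (ratio 3/8).
Pick 3: T1 adds 3 new (F, K, L) at cost 17 (ratio 3/17).
Pick 4: T9 adds 1 new (B) at cost 14 (ratio 1/14).
Greedy total cost: 5 + 8 + 17 + 14 = 44. (The true optimum is 39, so greedy overshoots here.)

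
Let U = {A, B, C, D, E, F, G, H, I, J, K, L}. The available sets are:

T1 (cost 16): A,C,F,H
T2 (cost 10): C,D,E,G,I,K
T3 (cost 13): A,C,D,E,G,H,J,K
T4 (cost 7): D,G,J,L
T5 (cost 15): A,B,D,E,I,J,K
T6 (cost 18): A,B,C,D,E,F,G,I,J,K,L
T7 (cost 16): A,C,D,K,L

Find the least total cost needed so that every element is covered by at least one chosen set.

T3, T6 cover every element at cost 13 + 18 = 31.
Any cover uses at least 2 sets; among all covering selections none totals below 31.

31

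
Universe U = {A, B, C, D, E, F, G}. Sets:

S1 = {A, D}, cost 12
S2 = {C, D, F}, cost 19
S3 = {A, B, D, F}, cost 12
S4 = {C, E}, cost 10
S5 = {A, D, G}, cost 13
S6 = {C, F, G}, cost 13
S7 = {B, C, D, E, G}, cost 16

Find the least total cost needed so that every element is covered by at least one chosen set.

S3, S7 cover every element at cost 12 + 16 = 28.
Any cover uses at least 2 sets; among all covering selections none totals below 28.
Greedy by coverage-per-cost would pick S3, S4, S5 for 35 — worse than the optimum 28.

28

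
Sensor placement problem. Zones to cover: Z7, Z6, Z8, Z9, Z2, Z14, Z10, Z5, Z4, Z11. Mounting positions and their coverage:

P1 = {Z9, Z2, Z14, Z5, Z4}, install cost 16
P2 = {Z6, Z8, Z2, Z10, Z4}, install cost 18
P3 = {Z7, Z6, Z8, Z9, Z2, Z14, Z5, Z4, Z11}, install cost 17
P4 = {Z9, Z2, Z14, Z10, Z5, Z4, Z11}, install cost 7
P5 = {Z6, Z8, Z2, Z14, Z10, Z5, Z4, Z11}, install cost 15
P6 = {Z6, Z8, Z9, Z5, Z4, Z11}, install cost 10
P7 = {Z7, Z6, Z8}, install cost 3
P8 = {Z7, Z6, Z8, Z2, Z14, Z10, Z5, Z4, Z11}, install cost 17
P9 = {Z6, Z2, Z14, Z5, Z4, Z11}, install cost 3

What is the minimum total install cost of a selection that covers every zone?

10

P4, P7 cover every zone at install cost 7 + 3 = 10.
Any cover uses at least 2 sensor positions; among all covering selections none totals below 10.
Greedy by coverage-per-install cost would pick P9, P7, P4 for 13 — worse than the optimum 10.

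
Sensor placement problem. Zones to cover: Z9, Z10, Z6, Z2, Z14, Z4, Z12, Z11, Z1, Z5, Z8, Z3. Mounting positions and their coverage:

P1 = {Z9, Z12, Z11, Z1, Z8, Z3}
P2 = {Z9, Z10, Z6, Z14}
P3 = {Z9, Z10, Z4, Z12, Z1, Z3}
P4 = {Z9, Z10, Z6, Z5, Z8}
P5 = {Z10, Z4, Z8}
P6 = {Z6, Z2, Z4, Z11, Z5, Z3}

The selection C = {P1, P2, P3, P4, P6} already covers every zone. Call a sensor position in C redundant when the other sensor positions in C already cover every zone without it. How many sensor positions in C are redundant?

3

Drop P1: the rest still cover every zone — redundant.
Drop P2: Z14 uncovered — not redundant.
Drop P3: the rest still cover every zone — redundant.
Drop P4: the rest still cover every zone — redundant.
Drop P6: Z2 uncovered — not redundant.
3 redundant: P1, P3, P4.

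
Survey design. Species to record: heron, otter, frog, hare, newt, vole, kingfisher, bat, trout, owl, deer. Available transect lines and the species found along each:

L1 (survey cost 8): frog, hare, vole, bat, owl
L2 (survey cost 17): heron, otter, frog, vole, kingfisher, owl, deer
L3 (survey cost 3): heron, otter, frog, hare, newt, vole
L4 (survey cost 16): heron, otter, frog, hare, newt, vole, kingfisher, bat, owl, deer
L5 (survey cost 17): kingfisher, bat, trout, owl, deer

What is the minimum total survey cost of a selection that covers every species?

L3, L5 cover every species at survey cost 3 + 17 = 20.
Any cover uses at least 2 transects; among all covering selections none totals below 20.

20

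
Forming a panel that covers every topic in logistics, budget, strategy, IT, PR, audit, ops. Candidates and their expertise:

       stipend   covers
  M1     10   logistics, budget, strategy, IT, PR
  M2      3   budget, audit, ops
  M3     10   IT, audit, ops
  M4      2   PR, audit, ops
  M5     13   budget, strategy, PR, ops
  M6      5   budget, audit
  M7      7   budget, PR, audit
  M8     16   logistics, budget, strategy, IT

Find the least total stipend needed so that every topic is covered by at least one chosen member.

12

M1, M4 cover every topic at stipend 10 + 2 = 12.
Any cover uses at least 2 members; among all covering selections none totals below 12.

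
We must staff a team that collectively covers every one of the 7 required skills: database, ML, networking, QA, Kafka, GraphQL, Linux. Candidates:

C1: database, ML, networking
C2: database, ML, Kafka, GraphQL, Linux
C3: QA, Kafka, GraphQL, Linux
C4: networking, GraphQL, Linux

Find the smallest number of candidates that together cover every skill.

C1, C3 together cover {database, ML, networking, QA, Kafka, GraphQL, Linux} — every skill.
No single candidate contains all 7 skills, so 2 is optimal.
Greedy (largest uncovered first) would take C2, C1, C3 — 3 candidates — but 2 suffice.

2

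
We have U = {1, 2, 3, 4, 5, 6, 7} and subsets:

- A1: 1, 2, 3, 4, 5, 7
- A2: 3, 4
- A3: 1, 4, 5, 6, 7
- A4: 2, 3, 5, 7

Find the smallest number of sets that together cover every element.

2

A1, A3 together cover {1, 2, 3, 4, 5, 6, 7} — every element.
No single set contains all 7 elements, so 2 is optimal.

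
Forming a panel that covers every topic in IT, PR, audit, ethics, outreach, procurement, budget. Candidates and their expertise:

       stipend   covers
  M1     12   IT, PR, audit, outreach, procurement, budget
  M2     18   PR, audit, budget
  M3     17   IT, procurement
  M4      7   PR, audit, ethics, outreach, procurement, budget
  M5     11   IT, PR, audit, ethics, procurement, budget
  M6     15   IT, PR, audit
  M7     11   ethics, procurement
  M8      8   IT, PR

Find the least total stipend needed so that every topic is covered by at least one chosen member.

M4, M8 cover every topic at stipend 7 + 8 = 15.
Any cover uses at least 2 members; among all covering selections none totals below 15.

15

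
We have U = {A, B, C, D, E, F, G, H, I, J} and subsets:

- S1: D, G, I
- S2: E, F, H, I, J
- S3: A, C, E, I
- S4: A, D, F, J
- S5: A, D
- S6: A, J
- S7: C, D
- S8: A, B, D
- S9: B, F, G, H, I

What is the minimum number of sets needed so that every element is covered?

S3, S4, S9 together cover {A, B, C, D, E, F, G, H, I, J} — every element.
No 2 of the 9 sets cover everything (all 36 pairs fall short), so 3 is minimum.

3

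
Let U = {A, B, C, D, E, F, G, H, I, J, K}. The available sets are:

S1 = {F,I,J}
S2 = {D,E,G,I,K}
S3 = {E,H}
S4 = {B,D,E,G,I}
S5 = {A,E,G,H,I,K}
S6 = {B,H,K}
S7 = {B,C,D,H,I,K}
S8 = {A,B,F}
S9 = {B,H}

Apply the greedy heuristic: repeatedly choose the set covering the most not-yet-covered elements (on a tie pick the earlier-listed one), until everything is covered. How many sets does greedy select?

Pick 1: S5 covers 6 new elements (A, E, G, H, I, K).
Pick 2: S7 covers 3 new elements (B, C, D).
Pick 3: S1 covers 2 new elements (F, J).
Greedy uses 3 sets.

3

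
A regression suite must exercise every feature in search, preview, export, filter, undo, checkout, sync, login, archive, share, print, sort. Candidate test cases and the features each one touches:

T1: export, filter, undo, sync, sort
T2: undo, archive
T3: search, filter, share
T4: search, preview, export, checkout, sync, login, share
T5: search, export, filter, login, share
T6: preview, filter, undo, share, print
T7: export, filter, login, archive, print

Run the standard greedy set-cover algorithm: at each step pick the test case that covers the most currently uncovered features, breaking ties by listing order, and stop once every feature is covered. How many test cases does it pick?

Pick 1: T4 covers 7 new features (search, preview, export, checkout, sync, login, share).
Pick 2: T1 covers 3 new features (filter, undo, sort).
Pick 3: T7 covers 2 new features (archive, print).
Greedy uses 3 test cases.

3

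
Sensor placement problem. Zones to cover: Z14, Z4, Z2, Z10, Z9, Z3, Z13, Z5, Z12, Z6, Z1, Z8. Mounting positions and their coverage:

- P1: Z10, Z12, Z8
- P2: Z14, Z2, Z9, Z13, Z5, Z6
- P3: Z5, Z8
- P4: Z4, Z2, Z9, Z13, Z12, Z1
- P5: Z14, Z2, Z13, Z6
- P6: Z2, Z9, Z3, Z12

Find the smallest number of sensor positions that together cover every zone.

P1, P2, P4, P6 together cover {Z14, Z4, Z2, Z10, Z9, Z3, Z13, Z5, Z12, Z6, Z1, Z8} — every zone.
No 3 of the 6 sensor positions cover everything (all 20 triples fall short), so 4 is minimum.

4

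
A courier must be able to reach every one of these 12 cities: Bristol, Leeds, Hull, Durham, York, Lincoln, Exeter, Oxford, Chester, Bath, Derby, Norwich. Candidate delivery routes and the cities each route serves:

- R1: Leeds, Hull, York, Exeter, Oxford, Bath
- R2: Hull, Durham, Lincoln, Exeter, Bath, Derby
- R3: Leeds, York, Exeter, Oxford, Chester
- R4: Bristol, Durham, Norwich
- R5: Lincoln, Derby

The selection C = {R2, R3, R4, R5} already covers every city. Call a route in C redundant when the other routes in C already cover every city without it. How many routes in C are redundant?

Drop R2: Hull, Bath uncovered — not redundant.
Drop R3: Leeds, York, Oxford, Chester uncovered — not redundant.
Drop R4: Bristol, Norwich uncovered — not redundant.
Drop R5: the rest still cover every city — redundant.
1 redundant: R5.

1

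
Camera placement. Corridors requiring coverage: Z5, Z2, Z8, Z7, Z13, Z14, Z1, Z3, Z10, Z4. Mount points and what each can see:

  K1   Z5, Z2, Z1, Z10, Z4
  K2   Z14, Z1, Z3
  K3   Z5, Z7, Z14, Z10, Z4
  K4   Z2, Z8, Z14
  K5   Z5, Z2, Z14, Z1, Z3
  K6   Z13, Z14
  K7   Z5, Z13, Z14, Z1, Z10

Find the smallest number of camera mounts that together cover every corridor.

4

K2, K3, K4, K6 together cover {Z5, Z2, Z8, Z7, Z13, Z14, Z1, Z3, Z10, Z4} — every corridor.
No 3 of the 7 camera mounts cover everything (all 35 triples fall short), so 4 is minimum.
Greedy (largest uncovered first) would take K1, K2, K3, K4, K6 — 5 camera mounts — but 4 suffice.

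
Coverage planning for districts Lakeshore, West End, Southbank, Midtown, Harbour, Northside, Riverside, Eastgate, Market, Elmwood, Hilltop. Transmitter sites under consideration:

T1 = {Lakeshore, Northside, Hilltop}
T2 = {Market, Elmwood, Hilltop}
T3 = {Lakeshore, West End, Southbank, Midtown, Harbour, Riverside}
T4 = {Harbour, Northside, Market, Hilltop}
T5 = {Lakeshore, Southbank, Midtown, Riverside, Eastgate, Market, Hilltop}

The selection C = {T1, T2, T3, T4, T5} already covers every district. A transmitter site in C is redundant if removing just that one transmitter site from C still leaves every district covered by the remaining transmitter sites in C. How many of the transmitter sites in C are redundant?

Drop T1: the rest still cover every district — redundant.
Drop T2: Elmwood uncovered — not redundant.
Drop T3: West End uncovered — not redundant.
Drop T4: the rest still cover every district — redundant.
Drop T5: Eastgate uncovered — not redundant.
2 redundant: T1, T4.

2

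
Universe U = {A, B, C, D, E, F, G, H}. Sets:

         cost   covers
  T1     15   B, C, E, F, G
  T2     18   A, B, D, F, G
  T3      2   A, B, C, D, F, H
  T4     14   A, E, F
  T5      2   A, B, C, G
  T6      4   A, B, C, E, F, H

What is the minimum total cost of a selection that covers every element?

T3, T5, T6 cover every element at cost 2 + 2 + 4 = 8.
Any cover uses at least 2 sets; among all covering selections none totals below 8.

8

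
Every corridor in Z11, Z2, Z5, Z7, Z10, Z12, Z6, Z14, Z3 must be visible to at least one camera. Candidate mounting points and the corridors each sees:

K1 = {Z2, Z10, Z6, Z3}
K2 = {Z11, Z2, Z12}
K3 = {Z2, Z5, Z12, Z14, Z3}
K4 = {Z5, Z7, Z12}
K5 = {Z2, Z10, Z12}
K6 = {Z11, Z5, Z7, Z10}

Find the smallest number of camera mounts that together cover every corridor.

K1, K3, K6 together cover {Z11, Z2, Z5, Z7, Z10, Z12, Z6, Z14, Z3} — every corridor.
No 2 of the 6 camera mounts cover everything (all 15 pairs fall short), so 3 is minimum.

3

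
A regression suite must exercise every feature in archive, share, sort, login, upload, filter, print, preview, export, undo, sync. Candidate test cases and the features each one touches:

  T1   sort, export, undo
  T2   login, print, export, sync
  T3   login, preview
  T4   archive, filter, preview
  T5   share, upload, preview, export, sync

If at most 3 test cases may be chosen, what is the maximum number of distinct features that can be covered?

9

Choosing T1, T2, T4 covers {archive, sort, login, filter, print, preview, export, undo, sync} — 9 features.
No choice of 3 test cases does better; here share, upload are left uncovered.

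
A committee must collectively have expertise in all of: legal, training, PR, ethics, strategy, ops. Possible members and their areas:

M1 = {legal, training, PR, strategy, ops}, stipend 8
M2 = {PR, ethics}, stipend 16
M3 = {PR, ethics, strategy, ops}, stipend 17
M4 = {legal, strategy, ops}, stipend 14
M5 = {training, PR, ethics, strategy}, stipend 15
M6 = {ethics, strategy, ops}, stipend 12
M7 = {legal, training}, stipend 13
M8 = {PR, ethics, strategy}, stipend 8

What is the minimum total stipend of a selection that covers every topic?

M1, M8 cover every topic at stipend 8 + 8 = 16.
Any cover uses at least 2 members; among all covering selections none totals below 16.

16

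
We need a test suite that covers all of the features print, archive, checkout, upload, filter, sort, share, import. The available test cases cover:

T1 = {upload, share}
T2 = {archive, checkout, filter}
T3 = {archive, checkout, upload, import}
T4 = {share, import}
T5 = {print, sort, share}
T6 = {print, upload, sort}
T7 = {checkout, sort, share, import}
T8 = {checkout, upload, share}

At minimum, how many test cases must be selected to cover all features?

3

T2, T3, T5 together cover {print, archive, checkout, upload, filter, sort, share, import} — every feature.
No 2 of the 8 test cases cover everything (all 28 pairs fall short), so 3 is minimum.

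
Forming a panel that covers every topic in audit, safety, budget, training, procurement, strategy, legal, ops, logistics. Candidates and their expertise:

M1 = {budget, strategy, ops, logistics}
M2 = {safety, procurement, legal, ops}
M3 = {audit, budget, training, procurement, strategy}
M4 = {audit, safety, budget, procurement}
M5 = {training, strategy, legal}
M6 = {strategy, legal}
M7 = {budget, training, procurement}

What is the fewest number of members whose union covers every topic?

3

M1, M2, M3 together cover {audit, safety, budget, training, procurement, strategy, legal, ops, logistics} — every topic.
No 2 of the 7 members cover everything (all 21 pairs fall short), so 3 is minimum.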